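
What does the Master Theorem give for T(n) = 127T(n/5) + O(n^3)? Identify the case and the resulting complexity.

Master Theorem for T(n) = 127T(n/5) + O(n^3):

a = 127, b = 5, c = 3
log_b(a) = log_5(127) = 3.0099

Case 1: c = 3 < log_5(127) = 3.0099
T(n) = O(n^(log_5 127))

For T(n) = 127T(n/5) + O(n^3): log_5(127) = 3.0099. This is Case 1 of the Master Theorem (c < log_b(a), work dominated by leaves), giving O(n^(log_5 127)).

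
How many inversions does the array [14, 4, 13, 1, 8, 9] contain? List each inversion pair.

Finding inversions in [14, 4, 13, 1, 8, 9]:

(0, 1): arr[0]=14 > arr[1]=4
(0, 2): arr[0]=14 > arr[2]=13
(0, 3): arr[0]=14 > arr[3]=1
(0, 4): arr[0]=14 > arr[4]=8
(0, 5): arr[0]=14 > arr[5]=9
(1, 3): arr[1]=4 > arr[3]=1
(2, 3): arr[2]=13 > arr[3]=1
(2, 4): arr[2]=13 > arr[4]=8
(2, 5): arr[2]=13 > arr[5]=9

Total inversions: 9

The array has 9 inversion(s): (0,1), (0,2), (0,3), (0,4), (0,5), (1,3), (2,3), (2,4), (2,5). Each pair (i,j) satisfies i < j and arr[i] > arr[j].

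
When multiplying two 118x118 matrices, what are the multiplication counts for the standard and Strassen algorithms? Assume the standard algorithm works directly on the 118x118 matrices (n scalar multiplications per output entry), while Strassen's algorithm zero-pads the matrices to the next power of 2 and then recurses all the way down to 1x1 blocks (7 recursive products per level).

Matrix multiplication for 118x118 matrices:

Strassen's algorithm requires power-of-2 dimensions. Pad 118x118 to 128x128 (next power of 2).

Standard algorithm: 118^3 = 1643032 multiplications
Strassen's algorithm: 7^(log2(128)) = 7^7 = 823543 multiplications
Savings: 1643032 - 823543 = 819489 multiplications

Standard: 1643032 multiplications (118^3). Strassen: 823543 multiplications (7^7, after padding to 128x128). Strassen reduces 8 recursive multiplications to 7 at each level.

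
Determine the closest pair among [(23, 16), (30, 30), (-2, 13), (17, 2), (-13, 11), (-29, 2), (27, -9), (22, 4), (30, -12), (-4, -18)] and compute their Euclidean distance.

Computing all pairwise distances among 10 points:

d((23, 16), (30, 30)) = 15.6525
d((23, 16), (-2, 13)) = 25.1794
d((23, 16), (17, 2)) = 15.2315
d((23, 16), (-13, 11)) = 36.3456
d((23, 16), (-29, 2)) = 53.8516
d((23, 16), (27, -9)) = 25.318
d((23, 16), (22, 4)) = 12.0416
d((23, 16), (30, -12)) = 28.8617
d((23, 16), (-4, -18)) = 43.4166
d((30, 30), (-2, 13)) = 36.2353
d((30, 30), (17, 2)) = 30.8707
d((30, 30), (-13, 11)) = 47.0106
d((30, 30), (-29, 2)) = 65.307
d((30, 30), (27, -9)) = 39.1152
d((30, 30), (22, 4)) = 27.2029
d((30, 30), (30, -12)) = 42.0
d((30, 30), (-4, -18)) = 58.8218
d((-2, 13), (17, 2)) = 21.9545
d((-2, 13), (-13, 11)) = 11.1803
d((-2, 13), (-29, 2)) = 29.1548
d((-2, 13), (27, -9)) = 36.4005
d((-2, 13), (22, 4)) = 25.632
d((-2, 13), (30, -12)) = 40.6079
d((-2, 13), (-4, -18)) = 31.0644
d((17, 2), (-13, 11)) = 31.3209
d((17, 2), (-29, 2)) = 46.0
d((17, 2), (27, -9)) = 14.8661
d((17, 2), (22, 4)) = 5.3852
d((17, 2), (30, -12)) = 19.105
d((17, 2), (-4, -18)) = 29.0
d((-13, 11), (-29, 2)) = 18.3576
d((-13, 11), (27, -9)) = 44.7214
d((-13, 11), (22, 4)) = 35.6931
d((-13, 11), (30, -12)) = 48.7647
d((-13, 11), (-4, -18)) = 30.3645
d((-29, 2), (27, -9)) = 57.0701
d((-29, 2), (22, 4)) = 51.0392
d((-29, 2), (30, -12)) = 60.6383
d((-29, 2), (-4, -18)) = 32.0156
d((27, -9), (22, 4)) = 13.9284
d((27, -9), (30, -12)) = 4.2426 <-- minimum
d((27, -9), (-4, -18)) = 32.28
d((22, 4), (30, -12)) = 17.8885
d((22, 4), (-4, -18)) = 34.0588
d((30, -12), (-4, -18)) = 34.5254

Closest pair: (27, -9) and (30, -12) with distance 4.2426

The closest pair is (27, -9) and (30, -12) with Euclidean distance 4.2426. For 10 points, brute-force pairwise comparison is shown above. For large n, the divide-and-conquer algorithm (sort by x, recurse on halves, check the dividing strip) achieves O(n log n).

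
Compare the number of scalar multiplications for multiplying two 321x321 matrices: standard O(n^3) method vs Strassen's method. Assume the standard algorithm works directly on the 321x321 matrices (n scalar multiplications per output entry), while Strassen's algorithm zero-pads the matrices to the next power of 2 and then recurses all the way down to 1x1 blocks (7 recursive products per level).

Matrix multiplication for 321x321 matrices:

Strassen's algorithm requires power-of-2 dimensions. Pad 321x321 to 512x512 (next power of 2).

Standard algorithm: 321^3 = 33076161 multiplications
Strassen's algorithm: 7^(log2(512)) = 7^9 = 40353607 multiplications
Difference: 33076161 - 40353607 = -7277446 (Strassen uses MORE here due to padding overhead — for small or just-over-power-of-2 n, padding can outweigh the per-level savings)

Standard: 33076161 multiplications (321^3). Strassen: 40353607 multiplications (7^9, after padding to 512x512). Strassen reduces 8 recursive multiplications to 7 at each level.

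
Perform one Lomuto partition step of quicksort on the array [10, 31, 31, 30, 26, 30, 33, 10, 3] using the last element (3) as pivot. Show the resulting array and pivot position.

Lomuto partition with pivot = 3:

Initial array: [10, 31, 31, 30, 26, 30, 33, 10, 3]

arr[0]=10 > 3: no swap
arr[1]=31 > 3: no swap
arr[2]=31 > 3: no swap
arr[3]=30 > 3: no swap
arr[4]=26 > 3: no swap
arr[5]=30 > 3: no swap
arr[6]=33 > 3: no swap
arr[7]=10 > 3: no swap

Place pivot at position 0: [3, 31, 31, 30, 26, 30, 33, 10, 10]
Pivot position: 0

After partitioning with pivot 3, the array becomes [3, 31, 31, 30, 26, 30, 33, 10, 10]. The pivot is placed at index 0. All elements to the left of the pivot are <= 3, and all elements to the right are > 3.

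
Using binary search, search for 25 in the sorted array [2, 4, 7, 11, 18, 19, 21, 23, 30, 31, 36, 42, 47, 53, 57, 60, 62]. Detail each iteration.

Binary search for 25 in [2, 4, 7, 11, 18, 19, 21, 23, 30, 31, 36, 42, 47, 53, 57, 60, 62]:

lo=0, hi=16, mid=8, arr[mid]=30 -> 30 > 25, search left half
lo=0, hi=7, mid=3, arr[mid]=11 -> 11 < 25, search right half
lo=4, hi=7, mid=5, arr[mid]=19 -> 19 < 25, search right half
lo=6, hi=7, mid=6, arr[mid]=21 -> 21 < 25, search right half
lo=7, hi=7, mid=7, arr[mid]=23 -> 23 < 25, search right half
lo=8 > hi=7, target 25 not found

Binary search determines that 25 is not in the array after 5 comparisons. The search space was exhausted without finding the target.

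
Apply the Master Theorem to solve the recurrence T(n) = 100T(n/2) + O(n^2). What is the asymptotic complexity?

Master Theorem for T(n) = 100T(n/2) + O(n^2):

a = 100, b = 2, c = 2
log_b(a) = log_2(100) = 6.6439

Case 1: c = 2 < log_2(100) = 6.6439
T(n) = O(n^(log_2 100))

For T(n) = 100T(n/2) + O(n^2): log_2(100) = 6.6439. This is Case 1 of the Master Theorem (c < log_b(a), work dominated by leaves), giving O(n^(log_2 100)).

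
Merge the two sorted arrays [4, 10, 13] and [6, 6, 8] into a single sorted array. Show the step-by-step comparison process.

Merging process:

Compare 4 vs 6: take 4 from left. Merged: [4]
Compare 10 vs 6: take 6 from right. Merged: [4, 6]
Compare 10 vs 6: take 6 from right. Merged: [4, 6, 6]
Compare 10 vs 8: take 8 from right. Merged: [4, 6, 6, 8]
Append remaining from left: [10, 13]. Merged: [4, 6, 6, 8, 10, 13]

Final merged array: [4, 6, 6, 8, 10, 13]
Total comparisons: 4

The merged array is [4, 6, 6, 8, 10, 13], requiring 4 comparisons. The merge step runs in O(n) time where n is the total number of elements.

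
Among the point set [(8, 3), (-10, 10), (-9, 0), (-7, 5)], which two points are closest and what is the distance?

Computing all pairwise distances among 4 points:

d((8, 3), (-10, 10)) = 19.3132
d((8, 3), (-9, 0)) = 17.2627
d((8, 3), (-7, 5)) = 15.1327
d((-10, 10), (-9, 0)) = 10.0499
d((-10, 10), (-7, 5)) = 5.831
d((-9, 0), (-7, 5)) = 5.3852 <-- minimum

Closest pair: (-9, 0) and (-7, 5) with distance 5.3852

The closest pair is (-9, 0) and (-7, 5) with Euclidean distance 5.3852. For 4 points, brute-force pairwise comparison is shown above. For large n, the divide-and-conquer algorithm (sort by x, recurse on halves, check the dividing strip) achieves O(n log n).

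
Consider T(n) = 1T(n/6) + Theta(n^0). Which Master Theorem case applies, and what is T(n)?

Master Theorem for T(n) = 1T(n/6) + O(n^0):

a = 1, b = 6, c = 0
log_b(a) = log_6(1) = 0.0000

Case 2: c = 0 = log_6(1) = 0.0000
T(n) = O(n^0 log n) = O(log n)

For T(n) = 1T(n/6) + O(n^0): log_6(1) = 0.0000. This is Case 2 of the Master Theorem (c = log_b(a), equal work at all levels), giving O(log n).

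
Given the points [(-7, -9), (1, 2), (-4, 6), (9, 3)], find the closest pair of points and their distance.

Computing all pairwise distances among 4 points:

d((-7, -9), (1, 2)) = 13.6015
d((-7, -9), (-4, 6)) = 15.2971
d((-7, -9), (9, 3)) = 20.0
d((1, 2), (-4, 6)) = 6.4031 <-- minimum
d((1, 2), (9, 3)) = 8.0623
d((-4, 6), (9, 3)) = 13.3417

Closest pair: (1, 2) and (-4, 6) with distance 6.4031

The closest pair is (1, 2) and (-4, 6) with Euclidean distance 6.4031. For 4 points, brute-force pairwise comparison is shown above. For large n, the divide-and-conquer algorithm (sort by x, recurse on halves, check the dividing strip) achieves O(n log n).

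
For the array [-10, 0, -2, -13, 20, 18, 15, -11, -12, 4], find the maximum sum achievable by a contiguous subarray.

Using Kadane's algorithm on [-10, 0, -2, -13, 20, 18, 15, -11, -12, 4]:

Scanning through the array:
Position 1 (value 0): max_ending_here = 0, max_so_far = 0
Position 2 (value -2): max_ending_here = -2, max_so_far = 0
Position 3 (value -13): max_ending_here = -13, max_so_far = 0
Position 4 (value 20): max_ending_here = 20, max_so_far = 20
Position 5 (value 18): max_ending_here = 38, max_so_far = 38
Position 6 (value 15): max_ending_here = 53, max_so_far = 53
Position 7 (value -11): max_ending_here = 42, max_so_far = 53
Position 8 (value -12): max_ending_here = 30, max_so_far = 53
Position 9 (value 4): max_ending_here = 34, max_so_far = 53

Maximum subarray: [20, 18, 15]
Maximum sum: 53

The maximum subarray is [20, 18, 15] with sum 53. This subarray runs from index 4 to index 6.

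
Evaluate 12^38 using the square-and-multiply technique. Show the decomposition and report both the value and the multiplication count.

Computing 12^38 by squaring (build up from 12^1; each line after the first costs one multiplication):

12^1 = 12
12^2 = (12^1)^2 = 12^2 = 144
12^4 = (12^2)^2 = 144^2 = 20736
12^8 = (12^4)^2 = 20736^2 = 429981696
12^9 = 12 * 12^8 = 12 * 429981696 = 5159780352
12^18 = (12^9)^2 = 5159780352^2 = 26623333280885243904
12^19 = 12 * 12^18 = 12 * 26623333280885243904 = 319479999370622926848
12^38 = (12^19)^2 = 319479999370622926848^2 = 102067469997853225734913580209377959215104

Result: 102067469997853225734913580209377959215104
Multiplications needed: 7 (7 lines after 12^1)

12^38 = 102067469997853225734913580209377959215104. Using exponentiation by squaring, this requires 7 multiplications. The key idea: if the exponent is even, square the half-power; if odd, multiply by the base once.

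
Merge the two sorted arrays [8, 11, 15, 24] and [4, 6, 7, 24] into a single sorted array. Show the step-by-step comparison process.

Merging process:

Compare 8 vs 4: take 4 from right. Merged: [4]
Compare 8 vs 6: take 6 from right. Merged: [4, 6]
Compare 8 vs 7: take 7 from right. Merged: [4, 6, 7]
Compare 8 vs 24: take 8 from left. Merged: [4, 6, 7, 8]
Compare 11 vs 24: take 11 from left. Merged: [4, 6, 7, 8, 11]
Compare 15 vs 24: take 15 from left. Merged: [4, 6, 7, 8, 11, 15]
Compare 24 vs 24: take 24 from left. Merged: [4, 6, 7, 8, 11, 15, 24]
Append remaining from right: [24]. Merged: [4, 6, 7, 8, 11, 15, 24, 24]

Final merged array: [4, 6, 7, 8, 11, 15, 24, 24]
Total comparisons: 7

The merged array is [4, 6, 7, 8, 11, 15, 24, 24], requiring 7 comparisons. The merge step runs in O(n) time where n is the total number of elements.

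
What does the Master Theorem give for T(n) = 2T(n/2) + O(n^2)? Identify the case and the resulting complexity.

Master Theorem for T(n) = 2T(n/2) + O(n^2):

a = 2, b = 2, c = 2
log_b(a) = log_2(2) = 1.0000

Case 3: c = 2 > log_2(2) = 1.0000
T(n) = O(n^2) = O(n^2)

For T(n) = 2T(n/2) + O(n^2): log_2(2) = 1.0000. This is Case 3 of the Master Theorem (c > log_b(a), work dominated by root), giving O(n^2).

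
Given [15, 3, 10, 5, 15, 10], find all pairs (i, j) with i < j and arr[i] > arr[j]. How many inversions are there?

Finding inversions in [15, 3, 10, 5, 15, 10]:

(0, 1): arr[0]=15 > arr[1]=3
(0, 2): arr[0]=15 > arr[2]=10
(0, 3): arr[0]=15 > arr[3]=5
(0, 5): arr[0]=15 > arr[5]=10
(2, 3): arr[2]=10 > arr[3]=5
(4, 5): arr[4]=15 > arr[5]=10

Total inversions: 6

The array has 6 inversion(s): (0,1), (0,2), (0,3), (0,5), (2,3), (4,5). Each pair (i,j) satisfies i < j and arr[i] > arr[j].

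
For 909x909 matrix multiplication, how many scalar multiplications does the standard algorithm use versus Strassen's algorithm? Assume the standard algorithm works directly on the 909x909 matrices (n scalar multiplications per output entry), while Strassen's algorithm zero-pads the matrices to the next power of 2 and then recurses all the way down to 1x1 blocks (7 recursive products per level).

Matrix multiplication for 909x909 matrices:

Strassen's algorithm requires power-of-2 dimensions. Pad 909x909 to 1024x1024 (next power of 2).

Standard algorithm: 909^3 = 751089429 multiplications
Strassen's algorithm: 7^(log2(1024)) = 7^10 = 282475249 multiplications
Savings: 751089429 - 282475249 = 468614180 multiplications

Standard: 751089429 multiplications (909^3). Strassen: 282475249 multiplications (7^10, after padding to 1024x1024). Strassen reduces 8 recursive multiplications to 7 at each level.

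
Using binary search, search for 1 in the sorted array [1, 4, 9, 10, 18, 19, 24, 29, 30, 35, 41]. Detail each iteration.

Binary search for 1 in [1, 4, 9, 10, 18, 19, 24, 29, 30, 35, 41]:

lo=0, hi=10, mid=5, arr[mid]=19 -> 19 > 1, search left half
lo=0, hi=4, mid=2, arr[mid]=9 -> 9 > 1, search left half
lo=0, hi=1, mid=0, arr[mid]=1 -> Found target at index 0!

Binary search finds 1 at index 0 after 3 comparisons. The search repeatedly halves the search space by comparing with the middle element.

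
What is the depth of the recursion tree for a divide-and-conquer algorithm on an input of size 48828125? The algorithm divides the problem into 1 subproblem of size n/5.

For divide and conquer with division factor 5:

Problem sizes at each level:
Level 0: 48828125
Level 1: 9765625
Level 2: 1953125
Level 3: 390625
Level 4: 78125
Level 5: 15625
Level 6: 3125
Level 7: 625
Level 8: 125
Level 9: 25
Level 10: 5
Level 11: 1

The root is level 0 and the size-1 base case is level 11 (the tree spans levels 0 through 11, i.e. 12 levels counting the root), so the depth is the number of divisions: log_5(48828125) = 11

The recursion tree depth is log_5(48828125) = 11. At each level, the problem size is divided by 5, so it takes 11 divisions to reduce to a base case of size 1. The algorithm makes 1 recursive call at each level.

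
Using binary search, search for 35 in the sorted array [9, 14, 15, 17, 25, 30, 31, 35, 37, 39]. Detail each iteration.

Binary search for 35 in [9, 14, 15, 17, 25, 30, 31, 35, 37, 39]:

lo=0, hi=9, mid=4, arr[mid]=25 -> 25 < 35, search right half
lo=5, hi=9, mid=7, arr[mid]=35 -> Found target at index 7!

Binary search finds 35 at index 7 after 2 comparisons. The search repeatedly halves the search space by comparing with the middle element.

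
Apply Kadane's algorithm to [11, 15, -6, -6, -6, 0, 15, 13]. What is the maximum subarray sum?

Using Kadane's algorithm on [11, 15, -6, -6, -6, 0, 15, 13]:

Scanning through the array:
Position 1 (value 15): max_ending_here = 26, max_so_far = 26
Position 2 (value -6): max_ending_here = 20, max_so_far = 26
Position 3 (value -6): max_ending_here = 14, max_so_far = 26
Position 4 (value -6): max_ending_here = 8, max_so_far = 26
Position 5 (value 0): max_ending_here = 8, max_so_far = 26
Position 6 (value 15): max_ending_here = 23, max_so_far = 26
Position 7 (value 13): max_ending_here = 36, max_so_far = 36

Maximum subarray: [11, 15, -6, -6, -6, 0, 15, 13]
Maximum sum: 36

The maximum subarray is [11, 15, -6, -6, -6, 0, 15, 13] with sum 36. This subarray runs from index 0 to index 7.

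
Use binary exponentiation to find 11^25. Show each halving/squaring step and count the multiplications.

Computing 11^25 by squaring (build up from 11^1; each line after the first costs one multiplication):

11^1 = 11
11^2 = (11^1)^2 = 11^2 = 121
11^3 = 11 * 11^2 = 11 * 121 = 1331
11^6 = (11^3)^2 = 1331^2 = 1771561
11^12 = (11^6)^2 = 1771561^2 = 3138428376721
11^24 = (11^12)^2 = 3138428376721^2 = 9849732675807611094711841
11^25 = 11 * 11^24 = 11 * 9849732675807611094711841 = 108347059433883722041830251

Result: 108347059433883722041830251
Multiplications needed: 6 (6 lines after 11^1)

11^25 = 108347059433883722041830251. Using exponentiation by squaring, this requires 6 multiplications. The key idea: if the exponent is even, square the half-power; if odd, multiply by the base once.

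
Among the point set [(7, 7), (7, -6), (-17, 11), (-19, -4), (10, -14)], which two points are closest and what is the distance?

Computing all pairwise distances among 5 points:

d((7, 7), (7, -6)) = 13.0
d((7, 7), (-17, 11)) = 24.3311
d((7, 7), (-19, -4)) = 28.2312
d((7, 7), (10, -14)) = 21.2132
d((7, -6), (-17, 11)) = 29.4109
d((7, -6), (-19, -4)) = 26.0768
d((7, -6), (10, -14)) = 8.544 <-- minimum
d((-17, 11), (-19, -4)) = 15.1327
d((-17, 11), (10, -14)) = 36.7967
d((-19, -4), (10, -14)) = 30.6757

Closest pair: (7, -6) and (10, -14) with distance 8.544

The closest pair is (7, -6) and (10, -14) with Euclidean distance 8.544. For 5 points, brute-force pairwise comparison is shown above. For large n, the divide-and-conquer algorithm (sort by x, recurse on halves, check the dividing strip) achieves O(n log n).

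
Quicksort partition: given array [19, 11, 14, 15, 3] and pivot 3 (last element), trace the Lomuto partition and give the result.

Lomuto partition with pivot = 3:

Initial array: [19, 11, 14, 15, 3]

arr[0]=19 > 3: no swap
arr[1]=11 > 3: no swap
arr[2]=14 > 3: no swap
arr[3]=15 > 3: no swap

Place pivot at position 0: [3, 11, 14, 15, 19]
Pivot position: 0

After partitioning with pivot 3, the array becomes [3, 11, 14, 15, 19]. The pivot is placed at index 0. All elements to the left of the pivot are <= 3, and all elements to the right are > 3.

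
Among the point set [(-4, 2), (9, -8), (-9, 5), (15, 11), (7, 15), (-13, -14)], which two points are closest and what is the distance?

Computing all pairwise distances among 6 points:

d((-4, 2), (9, -8)) = 16.4012
d((-4, 2), (-9, 5)) = 5.831 <-- minimum
d((-4, 2), (15, 11)) = 21.0238
d((-4, 2), (7, 15)) = 17.0294
d((-4, 2), (-13, -14)) = 18.3576
d((9, -8), (-9, 5)) = 22.2036
d((9, -8), (15, 11)) = 19.9249
d((9, -8), (7, 15)) = 23.0868
d((9, -8), (-13, -14)) = 22.8035
d((-9, 5), (15, 11)) = 24.7386
d((-9, 5), (7, 15)) = 18.868
d((-9, 5), (-13, -14)) = 19.4165
d((15, 11), (7, 15)) = 8.9443
d((15, 11), (-13, -14)) = 37.5366
d((7, 15), (-13, -14)) = 35.2278

Closest pair: (-4, 2) and (-9, 5) with distance 5.831

The closest pair is (-4, 2) and (-9, 5) with Euclidean distance 5.831. For 6 points, brute-force pairwise comparison is shown above. For large n, the divide-and-conquer algorithm (sort by x, recurse on halves, check the dividing strip) achieves O(n log n).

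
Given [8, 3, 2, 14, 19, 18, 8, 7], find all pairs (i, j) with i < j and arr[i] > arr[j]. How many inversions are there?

Finding inversions in [8, 3, 2, 14, 19, 18, 8, 7]:

(0, 1): arr[0]=8 > arr[1]=3
(0, 2): arr[0]=8 > arr[2]=2
(0, 7): arr[0]=8 > arr[7]=7
(1, 2): arr[1]=3 > arr[2]=2
(3, 6): arr[3]=14 > arr[6]=8
(3, 7): arr[3]=14 > arr[7]=7
(4, 5): arr[4]=19 > arr[5]=18
(4, 6): arr[4]=19 > arr[6]=8
(4, 7): arr[4]=19 > arr[7]=7
(5, 6): arr[5]=18 > arr[6]=8
(5, 7): arr[5]=18 > arr[7]=7
(6, 7): arr[6]=8 > arr[7]=7

Total inversions: 12

The array has 12 inversion(s): (0,1), (0,2), (0,7), (1,2), (3,6), (3,7), (4,5), (4,6), (4,7), (5,6), (5,7), (6,7). Each pair (i,j) satisfies i < j and arr[i] > arr[j].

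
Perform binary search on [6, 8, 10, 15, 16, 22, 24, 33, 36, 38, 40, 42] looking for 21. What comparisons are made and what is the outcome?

Binary search for 21 in [6, 8, 10, 15, 16, 22, 24, 33, 36, 38, 40, 42]:

lo=0, hi=11, mid=5, arr[mid]=22 -> 22 > 21, search left half
lo=0, hi=4, mid=2, arr[mid]=10 -> 10 < 21, search right half
lo=3, hi=4, mid=3, arr[mid]=15 -> 15 < 21, search right half
lo=4, hi=4, mid=4, arr[mid]=16 -> 16 < 21, search right half
lo=5 > hi=4, target 21 not found

Binary search determines that 21 is not in the array after 4 comparisons. The search space was exhausted without finding the target.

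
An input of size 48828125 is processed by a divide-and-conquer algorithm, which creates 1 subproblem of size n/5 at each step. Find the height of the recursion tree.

For divide and conquer with division factor 5:

Problem sizes at each level:
Level 0: 48828125
Level 1: 9765625
Level 2: 1953125
Level 3: 390625
Level 4: 78125
Level 5: 15625
Level 6: 3125
Level 7: 625
Level 8: 125
Level 9: 25
Level 10: 5
Level 11: 1

The root is level 0 and the size-1 base case is level 11 (the tree spans levels 0 through 11, i.e. 12 levels counting the root), so the depth is the number of divisions: log_5(48828125) = 11

The recursion tree depth is log_5(48828125) = 11. At each level, the problem size is divided by 5, so it takes 11 divisions to reduce to a base case of size 1. The algorithm makes 1 recursive call at each level.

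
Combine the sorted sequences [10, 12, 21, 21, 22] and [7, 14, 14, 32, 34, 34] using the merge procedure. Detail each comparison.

Merging process:

Compare 10 vs 7: take 7 from right. Merged: [7]
Compare 10 vs 14: take 10 from left. Merged: [7, 10]
Compare 12 vs 14: take 12 from left. Merged: [7, 10, 12]
Compare 21 vs 14: take 14 from right. Merged: [7, 10, 12, 14]
Compare 21 vs 14: take 14 from right. Merged: [7, 10, 12, 14, 14]
Compare 21 vs 32: take 21 from left. Merged: [7, 10, 12, 14, 14, 21]
Compare 21 vs 32: take 21 from left. Merged: [7, 10, 12, 14, 14, 21, 21]
Compare 22 vs 32: take 22 from left. Merged: [7, 10, 12, 14, 14, 21, 21, 22]
Append remaining from right: [32, 34, 34]. Merged: [7, 10, 12, 14, 14, 21, 21, 22, 32, 34, 34]

Final merged array: [7, 10, 12, 14, 14, 21, 21, 22, 32, 34, 34]
Total comparisons: 8

The merged array is [7, 10, 12, 14, 14, 21, 21, 22, 32, 34, 34], requiring 8 comparisons. The merge step runs in O(n) time where n is the total number of elements.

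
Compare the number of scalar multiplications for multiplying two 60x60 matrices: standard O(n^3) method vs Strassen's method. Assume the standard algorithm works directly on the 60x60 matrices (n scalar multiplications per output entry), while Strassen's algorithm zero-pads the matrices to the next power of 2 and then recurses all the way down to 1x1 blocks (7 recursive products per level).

Matrix multiplication for 60x60 matrices:

Strassen's algorithm requires power-of-2 dimensions. Pad 60x60 to 64x64 (next power of 2).

Standard algorithm: 60^3 = 216000 multiplications
Strassen's algorithm: 7^(log2(64)) = 7^6 = 117649 multiplications
Savings: 216000 - 117649 = 98351 multiplications

Standard: 216000 multiplications (60^3). Strassen: 117649 multiplications (7^6, after padding to 64x64). Strassen reduces 8 recursive multiplications to 7 at each level.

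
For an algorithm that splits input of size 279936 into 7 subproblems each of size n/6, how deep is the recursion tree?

For divide and conquer with division factor 6:

Problem sizes at each level:
Level 0: 279936
Level 1: 46656
Level 2: 7776
Level 3: 1296
Level 4: 216
Level 5: 36
Level 6: 6
Level 7: 1

The root is level 0 and the size-1 base case is level 7 (the tree spans levels 0 through 7, i.e. 8 levels counting the root), so the depth is the number of divisions: log_6(279936) = 7

The recursion tree depth is log_6(279936) = 7. At each level, the problem size is divided by 6, so it takes 7 divisions to reduce to a base case of size 1. The algorithm makes 7 recursive calls at each level.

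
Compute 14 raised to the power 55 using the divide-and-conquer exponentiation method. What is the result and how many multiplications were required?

Computing 14^55 by squaring (build up from 14^1; each line after the first costs one multiplication):

14^1 = 14
14^2 = (14^1)^2 = 14^2 = 196
14^3 = 14 * 14^2 = 14 * 196 = 2744
14^6 = (14^3)^2 = 2744^2 = 7529536
14^12 = (14^6)^2 = 7529536^2 = 56693912375296
14^13 = 14 * 14^12 = 14 * 56693912375296 = 793714773254144
14^26 = (14^13)^2 = 793714773254144^2 = 629983141281877223603213172736
14^27 = 14 * 14^26 = 14 * 629983141281877223603213172736 = 8819763977946281130444984418304
14^54 = (14^27)^2 = 8819763977946281130444984418304^2 = 77788236626678808982722471083604074886584214739573349250236416
14^55 = 14 * 14^54 = 14 * 77788236626678808982722471083604074886584214739573349250236416 = 1089035312773503325758114595170457048412179006354026889503309824

Result: 1089035312773503325758114595170457048412179006354026889503309824
Multiplications needed: 9 (9 lines after 14^1)

14^55 = 1089035312773503325758114595170457048412179006354026889503309824. Using exponentiation by squaring, this requires 9 multiplications. The key idea: if the exponent is even, square the half-power; if odd, multiply by the base once.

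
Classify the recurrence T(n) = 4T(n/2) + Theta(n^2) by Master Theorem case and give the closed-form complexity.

Master Theorem for T(n) = 4T(n/2) + O(n^2):

a = 4, b = 2, c = 2
log_b(a) = log_2(4) = 2.0000

Case 2: c = 2 = log_2(4) = 2.0000
T(n) = O(n^2 log n) = O(n^2 log n)

For T(n) = 4T(n/2) + O(n^2): log_2(4) = 2.0000. This is Case 2 of the Master Theorem (c = log_b(a), equal work at all levels), giving O(n^2 log n).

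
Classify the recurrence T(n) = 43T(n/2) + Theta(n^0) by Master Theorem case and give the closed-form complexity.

Master Theorem for T(n) = 43T(n/2) + O(n^0):

a = 43, b = 2, c = 0
log_b(a) = log_2(43) = 5.4263

Case 1: c = 0 < log_2(43) = 5.4263
T(n) = O(n^(log_2 43))

For T(n) = 43T(n/2) + O(n^0): log_2(43) = 5.4263. This is Case 1 of the Master Theorem (c < log_b(a), work dominated by leaves), giving O(n^(log_2 43)).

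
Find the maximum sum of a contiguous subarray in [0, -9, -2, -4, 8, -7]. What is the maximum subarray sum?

Using Kadane's algorithm on [0, -9, -2, -4, 8, -7]:

Scanning through the array:
Position 1 (value -9): max_ending_here = -9, max_so_far = 0
Position 2 (value -2): max_ending_here = -2, max_so_far = 0
Position 3 (value -4): max_ending_here = -4, max_so_far = 0
Position 4 (value 8): max_ending_here = 8, max_so_far = 8
Position 5 (value -7): max_ending_here = 1, max_so_far = 8

Maximum subarray: [8]
Maximum sum: 8

The maximum subarray is [8] with sum 8. This subarray runs from index 4 to index 4.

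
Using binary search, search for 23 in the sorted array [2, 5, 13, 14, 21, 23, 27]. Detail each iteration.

Binary search for 23 in [2, 5, 13, 14, 21, 23, 27]:

lo=0, hi=6, mid=3, arr[mid]=14 -> 14 < 23, search right half
lo=4, hi=6, mid=5, arr[mid]=23 -> Found target at index 5!

Binary search finds 23 at index 5 after 2 comparisons. The search repeatedly halves the search space by comparing with the middle element.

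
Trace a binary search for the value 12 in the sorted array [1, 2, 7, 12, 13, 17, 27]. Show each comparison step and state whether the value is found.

Binary search for 12 in [1, 2, 7, 12, 13, 17, 27]:

lo=0, hi=6, mid=3, arr[mid]=12 -> Found target at index 3!

Binary search finds 12 at index 3 after 1 comparisons. The search repeatedly halves the search space by comparing with the middle element.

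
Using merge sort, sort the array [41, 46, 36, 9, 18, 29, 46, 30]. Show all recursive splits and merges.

Merge sort trace:

Split: [41, 46, 36, 9, 18, 29, 46, 30] -> [41, 46, 36, 9] and [18, 29, 46, 30]
  Split: [41, 46, 36, 9] -> [41, 46] and [36, 9]
    Split: [41, 46] -> [41] and [46]
    Merge: [41] + [46] -> [41, 46]
    Split: [36, 9] -> [36] and [9]
    Merge: [36] + [9] -> [9, 36]
  Merge: [41, 46] + [9, 36] -> [9, 36, 41, 46]
  Split: [18, 29, 46, 30] -> [18, 29] and [46, 30]
    Split: [18, 29] -> [18] and [29]
    Merge: [18] + [29] -> [18, 29]
    Split: [46, 30] -> [46] and [30]
    Merge: [46] + [30] -> [30, 46]
  Merge: [18, 29] + [30, 46] -> [18, 29, 30, 46]
Merge: [9, 36, 41, 46] + [18, 29, 30, 46] -> [9, 18, 29, 30, 36, 41, 46, 46]

Final sorted array: [9, 18, 29, 30, 36, 41, 46, 46]

The merge sort proceeds by recursively splitting the array and merging sorted halves.
After all merges, the sorted array is [9, 18, 29, 30, 36, 41, 46, 46].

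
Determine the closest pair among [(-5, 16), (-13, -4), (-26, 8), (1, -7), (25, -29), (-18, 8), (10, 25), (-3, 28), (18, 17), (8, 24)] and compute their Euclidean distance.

Computing all pairwise distances among 10 points:

d((-5, 16), (-13, -4)) = 21.5407
d((-5, 16), (-26, 8)) = 22.4722
d((-5, 16), (1, -7)) = 23.7697
d((-5, 16), (25, -29)) = 54.0833
d((-5, 16), (-18, 8)) = 15.2643
d((-5, 16), (10, 25)) = 17.4929
d((-5, 16), (-3, 28)) = 12.1655
d((-5, 16), (18, 17)) = 23.0217
d((-5, 16), (8, 24)) = 15.2643
d((-13, -4), (-26, 8)) = 17.6918
d((-13, -4), (1, -7)) = 14.3178
d((-13, -4), (25, -29)) = 45.4863
d((-13, -4), (-18, 8)) = 13.0
d((-13, -4), (10, 25)) = 37.0135
d((-13, -4), (-3, 28)) = 33.5261
d((-13, -4), (18, 17)) = 37.4433
d((-13, -4), (8, 24)) = 35.0
d((-26, 8), (1, -7)) = 30.8869
d((-26, 8), (25, -29)) = 63.0079
d((-26, 8), (-18, 8)) = 8.0
d((-26, 8), (10, 25)) = 39.8121
d((-26, 8), (-3, 28)) = 30.4795
d((-26, 8), (18, 17)) = 44.911
d((-26, 8), (8, 24)) = 37.5766
d((1, -7), (25, -29)) = 32.5576
d((1, -7), (-18, 8)) = 24.2074
d((1, -7), (10, 25)) = 33.2415
d((1, -7), (-3, 28)) = 35.2278
d((1, -7), (18, 17)) = 29.4109
d((1, -7), (8, 24)) = 31.7805
d((25, -29), (-18, 8)) = 56.7274
d((25, -29), (10, 25)) = 56.0446
d((25, -29), (-3, 28)) = 63.5059
d((25, -29), (18, 17)) = 46.5296
d((25, -29), (8, 24)) = 55.6597
d((-18, 8), (10, 25)) = 32.7567
d((-18, 8), (-3, 28)) = 25.0
d((-18, 8), (18, 17)) = 37.108
d((-18, 8), (8, 24)) = 30.5287
d((10, 25), (-3, 28)) = 13.3417
d((10, 25), (18, 17)) = 11.3137
d((10, 25), (8, 24)) = 2.2361 <-- minimum
d((-3, 28), (18, 17)) = 23.7065
d((-3, 28), (8, 24)) = 11.7047
d((18, 17), (8, 24)) = 12.2066

Closest pair: (10, 25) and (8, 24) with distance 2.2361

The closest pair is (10, 25) and (8, 24) with Euclidean distance 2.2361. For 10 points, brute-force pairwise comparison is shown above. For large n, the divide-and-conquer algorithm (sort by x, recurse on halves, check the dividing strip) achieves O(n log n).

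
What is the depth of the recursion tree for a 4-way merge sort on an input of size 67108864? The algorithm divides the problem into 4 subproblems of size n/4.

For divide and conquer with division factor 4:

Problem sizes at each level:
Level 0: 67108864
Level 1: 16777216
Level 2: 4194304
Level 3: 1048576
Level 4: 262144
Level 5: 65536
Level 6: 16384
Level 7: 4096
Level 8: 1024
Level 9: 256
Level 10: 64
Level 11: 16
Level 12: 4
Level 13: 1

The root is level 0 and the size-1 base case is level 13 (the tree spans levels 0 through 13, i.e. 14 levels counting the root), so the depth is the number of divisions: log_4(67108864) = 13

The recursion tree depth is log_4(67108864) = 13. At each level, the problem size is divided by 4, so it takes 13 divisions to reduce to a base case of size 1. The algorithm makes 4 recursive calls at each level.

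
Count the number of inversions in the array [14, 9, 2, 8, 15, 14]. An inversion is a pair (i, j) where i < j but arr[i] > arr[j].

Finding inversions in [14, 9, 2, 8, 15, 14]:

(0, 1): arr[0]=14 > arr[1]=9
(0, 2): arr[0]=14 > arr[2]=2
(0, 3): arr[0]=14 > arr[3]=8
(1, 2): arr[1]=9 > arr[2]=2
(1, 3): arr[1]=9 > arr[3]=8
(4, 5): arr[4]=15 > arr[5]=14

Total inversions: 6

The array has 6 inversion(s): (0,1), (0,2), (0,3), (1,2), (1,3), (4,5). Each pair (i,j) satisfies i < j and arr[i] > arr[j].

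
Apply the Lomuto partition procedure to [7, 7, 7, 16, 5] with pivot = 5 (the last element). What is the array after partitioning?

Lomuto partition with pivot = 5:

Initial array: [7, 7, 7, 16, 5]

arr[0]=7 > 5: no swap
arr[1]=7 > 5: no swap
arr[2]=7 > 5: no swap
arr[3]=16 > 5: no swap

Place pivot at position 0: [5, 7, 7, 16, 7]
Pivot position: 0

After partitioning with pivot 5, the array becomes [5, 7, 7, 16, 7]. The pivot is placed at index 0. All elements to the left of the pivot are <= 5, and all elements to the right are > 5.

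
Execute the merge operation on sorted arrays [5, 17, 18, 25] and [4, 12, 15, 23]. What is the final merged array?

Merging process:

Compare 5 vs 4: take 4 from right. Merged: [4]
Compare 5 vs 12: take 5 from left. Merged: [4, 5]
Compare 17 vs 12: take 12 from right. Merged: [4, 5, 12]
Compare 17 vs 15: take 15 from right. Merged: [4, 5, 12, 15]
Compare 17 vs 23: take 17 from left. Merged: [4, 5, 12, 15, 17]
Compare 18 vs 23: take 18 from left. Merged: [4, 5, 12, 15, 17, 18]
Compare 25 vs 23: take 23 from right. Merged: [4, 5, 12, 15, 17, 18, 23]
Append remaining from left: [25]. Merged: [4, 5, 12, 15, 17, 18, 23, 25]

Final merged array: [4, 5, 12, 15, 17, 18, 23, 25]
Total comparisons: 7

The merged array is [4, 5, 12, 15, 17, 18, 23, 25], requiring 7 comparisons. The merge step runs in O(n) time where n is the total number of elements.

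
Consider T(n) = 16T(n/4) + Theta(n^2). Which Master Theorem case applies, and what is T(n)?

Master Theorem for T(n) = 16T(n/4) + O(n^2):

a = 16, b = 4, c = 2
log_b(a) = log_4(16) = 2.0000

Case 2: c = 2 = log_4(16) = 2.0000
T(n) = O(n^2 log n) = O(n^2 log n)

For T(n) = 16T(n/4) + O(n^2): log_4(16) = 2.0000. This is Case 2 of the Master Theorem (c = log_b(a), equal work at all levels), giving O(n^2 log n).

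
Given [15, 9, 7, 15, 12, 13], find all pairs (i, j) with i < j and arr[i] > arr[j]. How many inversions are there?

Finding inversions in [15, 9, 7, 15, 12, 13]:

(0, 1): arr[0]=15 > arr[1]=9
(0, 2): arr[0]=15 > arr[2]=7
(0, 4): arr[0]=15 > arr[4]=12
(0, 5): arr[0]=15 > arr[5]=13
(1, 2): arr[1]=9 > arr[2]=7
(3, 4): arr[3]=15 > arr[4]=12
(3, 5): arr[3]=15 > arr[5]=13

Total inversions: 7

The array has 7 inversion(s): (0,1), (0,2), (0,4), (0,5), (1,2), (3,4), (3,5). Each pair (i,j) satisfies i < j and arr[i] > arr[j].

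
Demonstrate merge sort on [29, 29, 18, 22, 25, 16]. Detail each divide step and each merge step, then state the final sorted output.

Merge sort trace:

Split: [29, 29, 18, 22, 25, 16] -> [29, 29, 18] and [22, 25, 16]
  Split: [29, 29, 18] -> [29] and [29, 18]
    Split: [29, 18] -> [29] and [18]
    Merge: [29] + [18] -> [18, 29]
  Merge: [29] + [18, 29] -> [18, 29, 29]
  Split: [22, 25, 16] -> [22] and [25, 16]
    Split: [25, 16] -> [25] and [16]
    Merge: [25] + [16] -> [16, 25]
  Merge: [22] + [16, 25] -> [16, 22, 25]
Merge: [18, 29, 29] + [16, 22, 25] -> [16, 18, 22, 25, 29, 29]

Final sorted array: [16, 18, 22, 25, 29, 29]

The merge sort proceeds by recursively splitting the array and merging sorted halves.
After all merges, the sorted array is [16, 18, 22, 25, 29, 29].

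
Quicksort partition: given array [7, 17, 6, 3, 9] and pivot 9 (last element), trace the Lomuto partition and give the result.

Lomuto partition with pivot = 9:

Initial array: [7, 17, 6, 3, 9]

arr[0]=7 <= 9: swap with position 0, array becomes [7, 17, 6, 3, 9]
arr[1]=17 > 9: no swap
arr[2]=6 <= 9: swap with position 1, array becomes [7, 6, 17, 3, 9]
arr[3]=3 <= 9: swap with position 2, array becomes [7, 6, 3, 17, 9]

Place pivot at position 3: [7, 6, 3, 9, 17]
Pivot position: 3

After partitioning with pivot 9, the array becomes [7, 6, 3, 9, 17]. The pivot is placed at index 3. All elements to the left of the pivot are <= 9, and all elements to the right are > 9.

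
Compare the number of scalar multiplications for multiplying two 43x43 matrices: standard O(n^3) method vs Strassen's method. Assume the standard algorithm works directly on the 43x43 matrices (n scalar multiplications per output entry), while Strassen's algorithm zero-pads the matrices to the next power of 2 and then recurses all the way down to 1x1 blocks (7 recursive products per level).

Matrix multiplication for 43x43 matrices:

Strassen's algorithm requires power-of-2 dimensions. Pad 43x43 to 64x64 (next power of 2).

Standard algorithm: 43^3 = 79507 multiplications
Strassen's algorithm: 7^(log2(64)) = 7^6 = 117649 multiplications
Difference: 79507 - 117649 = -38142 (Strassen uses MORE here due to padding overhead — for small or just-over-power-of-2 n, padding can outweigh the per-level savings)

Standard: 79507 multiplications (43^3). Strassen: 117649 multiplications (7^6, after padding to 64x64). Strassen reduces 8 recursive multiplications to 7 at each level.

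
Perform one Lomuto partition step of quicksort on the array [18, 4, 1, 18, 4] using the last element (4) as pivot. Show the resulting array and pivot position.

Lomuto partition with pivot = 4:

Initial array: [18, 4, 1, 18, 4]

arr[0]=18 > 4: no swap
arr[1]=4 <= 4: swap with position 0, array becomes [4, 18, 1, 18, 4]
arr[2]=1 <= 4: swap with position 1, array becomes [4, 1, 18, 18, 4]
arr[3]=18 > 4: no swap

Place pivot at position 2: [4, 1, 4, 18, 18]
Pivot position: 2

After partitioning with pivot 4, the array becomes [4, 1, 4, 18, 18]. The pivot is placed at index 2. All elements to the left of the pivot are <= 4, and all elements to the right are > 4.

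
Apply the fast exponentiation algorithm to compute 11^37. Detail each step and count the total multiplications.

Computing 11^37 by squaring (build up from 11^1; each line after the first costs one multiplication):

11^1 = 11
11^2 = (11^1)^2 = 11^2 = 121
11^4 = (11^2)^2 = 121^2 = 14641
11^8 = (11^4)^2 = 14641^2 = 214358881
11^9 = 11 * 11^8 = 11 * 214358881 = 2357947691
11^18 = (11^9)^2 = 2357947691^2 = 5559917313492231481
11^36 = (11^18)^2 = 5559917313492231481^2 = 30912680532870672635673352936887453361
11^37 = 11 * 11^36 = 11 * 30912680532870672635673352936887453361 = 340039485861577398992406882305761986971

Result: 340039485861577398992406882305761986971
Multiplications needed: 7 (7 lines after 11^1)

11^37 = 340039485861577398992406882305761986971. Using exponentiation by squaring, this requires 7 multiplications. The key idea: if the exponent is even, square the half-power; if odd, multiply by the base once.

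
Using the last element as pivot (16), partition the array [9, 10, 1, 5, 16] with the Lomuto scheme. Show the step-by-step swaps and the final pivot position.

Lomuto partition with pivot = 16:

Initial array: [9, 10, 1, 5, 16]

arr[0]=9 <= 16: swap with position 0, array becomes [9, 10, 1, 5, 16]
arr[1]=10 <= 16: swap with position 1, array becomes [9, 10, 1, 5, 16]
arr[2]=1 <= 16: swap with position 2, array becomes [9, 10, 1, 5, 16]
arr[3]=5 <= 16: swap with position 3, array becomes [9, 10, 1, 5, 16]

Place pivot at position 4: [9, 10, 1, 5, 16]
Pivot position: 4

After partitioning with pivot 16, the array becomes [9, 10, 1, 5, 16]. The pivot is placed at index 4. All elements to the left of the pivot are <= 16, and all elements to the right are > 16.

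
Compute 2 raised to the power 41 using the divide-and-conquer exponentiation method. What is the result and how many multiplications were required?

Computing 2^41 by squaring (build up from 2^1; each line after the first costs one multiplication):

2^1 = 2
2^2 = (2^1)^2 = 2^2 = 4
2^4 = (2^2)^2 = 4^2 = 16
2^5 = 2 * 2^4 = 2 * 16 = 32
2^10 = (2^5)^2 = 32^2 = 1024
2^20 = (2^10)^2 = 1024^2 = 1048576
2^40 = (2^20)^2 = 1048576^2 = 1099511627776
2^41 = 2 * 2^40 = 2 * 1099511627776 = 2199023255552

Result: 2199023255552
Multiplications needed: 7 (7 lines after 2^1)

2^41 = 2199023255552. Using exponentiation by squaring, this requires 7 multiplications. The key idea: if the exponent is even, square the half-power; if odd, multiply by the base once.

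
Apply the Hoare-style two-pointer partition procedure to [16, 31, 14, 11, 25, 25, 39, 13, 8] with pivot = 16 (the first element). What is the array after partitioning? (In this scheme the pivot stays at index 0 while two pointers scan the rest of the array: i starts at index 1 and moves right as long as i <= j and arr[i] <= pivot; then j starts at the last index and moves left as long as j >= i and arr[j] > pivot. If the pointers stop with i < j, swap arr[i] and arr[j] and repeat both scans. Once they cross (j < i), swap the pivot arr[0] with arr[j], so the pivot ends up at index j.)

Hoare-style two-pointer partition with pivot = 16:

Initial array: [16, 31, 14, 11, 25, 25, 39, 13, 8]

Pointers start at i = 1, j = 8.
i stops at index 1 (arr[1]=31 > 16), j stops at index 8 (arr[8]=8 <= 16): swap arr[1] and arr[8], array becomes [16, 8, 14, 11, 25, 25, 39, 13, 31]
i stops at index 4 (arr[4]=25 > 16), j stops at index 7 (arr[7]=13 <= 16): swap arr[4] and arr[7], array becomes [16, 8, 14, 11, 13, 25, 39, 25, 31]
i ends at 5, j ends at 4: the pointers have crossed (j < i), so scanning stops.

Swap pivot arr[0] with arr[4] to place pivot at position 4: [13, 8, 14, 11, 16, 25, 39, 25, 31]
Pivot position: 4

After partitioning with pivot 16, the array becomes [13, 8, 14, 11, 16, 25, 39, 25, 31]. The pivot is placed at index 4. All elements to the left of the pivot are <= 16, and all elements to the right are > 16.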